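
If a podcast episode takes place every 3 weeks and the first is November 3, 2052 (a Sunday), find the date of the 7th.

The 7th occurrence is 6 intervals after the first: 6 × 21 = 126 days after November 3, 2052.
November has 30 days — 27 days to the end of November leaves 99.
December has 31 days (68 left).
January has 31 days (37 left).
February has 28 days (9 left).
9 days into March → March 9, 2053.

March 9, 2053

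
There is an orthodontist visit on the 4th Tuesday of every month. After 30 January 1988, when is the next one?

January 1988 starts on a Friday; its first Tuesday is the 5th, so the 4th Tuesday is the 26th — 26 January 1988.
That is not after 30 January 1988, so look at February 1988.
February 1988 starts on a Monday; its first Tuesday is the 2nd, so the 4th Tuesday is the 23rd — 23 February 1988.

23 February 1988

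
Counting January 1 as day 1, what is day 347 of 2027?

January has 31 days (347 − 31 = 316 remain).
February has 28 days (316 − 28 = 288 remain).
March has 31 days (288 − 31 = 257 remain).
April has 30 days (257 − 30 = 227 remain).
May has 31 days (227 − 31 = 196 remain).
June has 30 days (196 − 30 = 166 remain).
July has 31 days (166 − 31 = 135 remain).
August has 31 days (135 − 31 = 104 remain).
September has 30 days (104 − 30 = 74 remain).
October has 31 days (74 − 31 = 43 remain).
November has 30 days (43 − 30 = 13 remain).
13 into December → December 13.

December 13, 2027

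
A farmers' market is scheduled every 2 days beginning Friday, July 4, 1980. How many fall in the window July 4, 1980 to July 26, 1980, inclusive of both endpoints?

Occurrences land 2·i days after July 4, 1980 for i = 0, 1, 2, …
The window opens on the start date, so the first occurrence inside is #1 on July 4, 1980.
July 26, 1980 is 22 days after the start; 22 ÷ 2 = 11 remainder 0. Last occurrence in the window: #12 on July 26, 1980.
Occurrences #1 through #12: 12 in total.

12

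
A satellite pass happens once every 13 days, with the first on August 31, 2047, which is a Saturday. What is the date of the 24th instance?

The 24th occurrence is 23 intervals after the first: 23 × 13 = 299 days after August 31, 2047.
August has 31 days — 0 days to the end of August leaves 299.
September has 30 days (269 left).
October has 31 days (238 left).
November has 30 days (208 left).
December has 31 days (177 left).
January has 31 days (146 left).
February has 29 days (117 left).
March has 31 days (86 left).
April has 30 days (56 left).
May has 31 days (25 left).
25 days into June → June 25, 2048.

June 25, 2048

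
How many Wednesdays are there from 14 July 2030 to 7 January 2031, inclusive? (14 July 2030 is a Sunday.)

14 July 2030 is a Sunday; the first Wednesday on or after it is 17 July 2030 (3 days later).
From 17 July 2030 to 7 January 2031: 14 + 31 + 30 + 31 + 30 + 31 + 7 = 174 days (rest of July, August, September, October, November, December, January).
174 ÷ 7 = 24 full weeks with remainder 6, so 24 more Wednesdays after the first → 25.

25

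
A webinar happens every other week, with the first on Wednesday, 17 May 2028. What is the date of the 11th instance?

The 11th occurrence is 10 intervals after the first: 10 × 14 = 140 days after 17 May 2028.
May has 31 days — 14 days to the end of May leaves 126.
June has 30 days (96 left).
July has 31 days (65 left).
August has 31 days (34 left).
September has 30 days (4 left).
4 days into October → 4 October 2028.

4 October 2028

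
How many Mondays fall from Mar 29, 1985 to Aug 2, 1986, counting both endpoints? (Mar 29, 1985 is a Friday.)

Mar 29, 1985 is a Friday; the first Monday on or after it is Apr 1, 1985 (3 days later).
From Apr 1, 1985 to Aug 2, 1986: 274 + 214 = 488 days (rest of 1985, to Aug 2, 1986 in 1986).
488 ÷ 7 = 69 full weeks with remainder 5, so 69 more Mondays after the first → 70.

70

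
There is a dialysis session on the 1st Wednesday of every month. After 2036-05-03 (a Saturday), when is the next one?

May 2036 starts on a Thursday, so its 1st Wednesday is 2036-05-07 (6 days in).
2036-05-07 is after 2036-05-03, so that is the next one.

2036-05-07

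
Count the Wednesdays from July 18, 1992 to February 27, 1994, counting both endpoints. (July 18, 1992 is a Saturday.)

July 18, 1992 is a Saturday; the first Wednesday on or after it is July 22, 1992 (4 days later).
From July 22, 1992 to February 27, 1994: 162 + 365 + 58 = 585 days (rest of 1992, 1993, to February 27, 1994 in 1994).
585 ÷ 7 = 83 full weeks with remainder 4, so 83 more Wednesdays after the first → 84.

84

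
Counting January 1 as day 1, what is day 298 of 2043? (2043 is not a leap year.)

October 25, 2043

January has 31 days (298 − 31 = 267 remain).
February has 28 days (267 − 28 = 239 remain).
March has 31 days (239 − 31 = 208 remain).
April has 30 days (208 − 30 = 178 remain).
May has 31 days (178 − 31 = 147 remain).
June has 30 days (147 − 30 = 117 remain).
July has 31 days (117 − 31 = 86 remain).
August has 31 days (86 − 31 = 55 remain).
September has 30 days (55 − 30 = 25 remain).
25 into October → October 25.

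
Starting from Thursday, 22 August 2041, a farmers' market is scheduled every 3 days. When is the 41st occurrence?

20 December 2041

The 41st occurrence is 40 intervals after the first: 40 × 3 = 120 days after 22 August 2041.
August has 31 days — 9 days to the end of August leaves 111.
September has 30 days (81 left).
October has 31 days (50 left).
November has 30 days (20 left).
20 days into December → 20 December 2041.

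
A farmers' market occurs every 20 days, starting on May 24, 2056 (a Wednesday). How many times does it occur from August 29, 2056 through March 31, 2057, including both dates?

11

Occurrences land 20·i days after May 24, 2056 for i = 0, 1, 2, …
August 29, 2056 is 97 days after the start; 97 ÷ 20 = 4 remainder 17; since the remainder is 17, round up to i = 5. First occurrence in the window: #6 on September 1, 2056 (5×20 = 100 days in).
March 31, 2057 is 311 days after the start; 311 ÷ 20 = 15 remainder 11. Last occurrence in the window: #16 on March 20, 2057.
Occurrences #6 through #16: 11 in total.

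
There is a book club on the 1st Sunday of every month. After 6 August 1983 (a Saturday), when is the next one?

7 August 1983

August 1983 starts on a Monday, so its 1st Sunday is 7 August 1983 (6 days in).
7 August 1983 is after 6 August 1983, so that is the next one.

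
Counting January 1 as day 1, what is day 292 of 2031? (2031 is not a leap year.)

October 19, 2031

January has 31 days (292 − 31 = 261 remain).
February has 28 days (261 − 28 = 233 remain).
March has 31 days (233 − 31 = 202 remain).
April has 30 days (202 − 30 = 172 remain).
May has 31 days (172 − 31 = 141 remain).
June has 30 days (141 − 30 = 111 remain).
July has 31 days (111 − 31 = 80 remain).
August has 31 days (80 − 31 = 49 remain).
September has 30 days (49 − 30 = 19 remain).
19 into October → October 19.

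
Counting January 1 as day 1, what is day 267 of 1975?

24 September 1975

January has 31 days (267 − 31 = 236 remain).
February has 28 days (236 − 28 = 208 remain).
March has 31 days (208 − 31 = 177 remain).
April has 30 days (177 − 30 = 147 remain).
May has 31 days (147 − 31 = 116 remain).
June has 30 days (116 − 30 = 86 remain).
July has 31 days (86 − 31 = 55 remain).
August has 31 days (55 − 31 = 24 remain).
24 into September → September 24.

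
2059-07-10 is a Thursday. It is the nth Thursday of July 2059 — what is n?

2nd

Day 10 falls in week ⌈10/7⌉ of the month.
Days 1–7 hold the 1st Thursday, 8–14 the 2nd, 15–21 the 3rd, 22–28 the 4th, 29–31 the 5th.
10 is in the range for the 2nd.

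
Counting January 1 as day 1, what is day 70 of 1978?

January has 31 days (70 − 31 = 39 remain).
February has 28 days (39 − 28 = 11 remain).
11 into March → March 11.

1978-03-11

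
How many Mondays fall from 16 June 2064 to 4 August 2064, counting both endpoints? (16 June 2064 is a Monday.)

8

16 June 2064 is a Monday; the first Monday on or after it is 16 June 2064.
From 16 June 2064 to 4 August 2064: 14 + 31 + 4 = 49 days (rest of June, July, August).
49 ÷ 7 = 7 full weeks with remainder 0, so 7 more Mondays after the first → 8.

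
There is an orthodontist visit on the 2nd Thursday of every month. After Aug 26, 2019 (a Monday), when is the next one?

Aug 2019 starts on a Thursday; its first Thursday is the 1st, so the 2nd Thursday is the 8th — Aug 8, 2019.
That is not after Aug 26, 2019, so look at Sep 2019.
Sep 2019 starts on a Sunday; its first Thursday is the 5th, so the 2nd Thursday is the 12th — Sep 12, 2019.

Sep 12, 2019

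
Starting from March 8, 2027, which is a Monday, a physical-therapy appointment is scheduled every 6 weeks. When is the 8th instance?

December 27, 2027

The 8th occurrence is 7 intervals after the first: 7 × 42 = 294 days after March 8, 2027.
March has 31 days — 23 days to the end of March leaves 271.
April has 30 days (241 left).
May has 31 days (210 left).
June has 30 days (180 left).
July has 31 days (149 left).
August has 31 days (118 left).
September has 30 days (88 left).
October has 31 days (57 left).
November has 30 days (27 left).
27 days into December → December 27, 2027.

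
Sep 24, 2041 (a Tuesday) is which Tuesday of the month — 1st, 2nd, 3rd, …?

Day 24 falls in week ⌈24/7⌉ of the month.
Days 1–7 hold the 1st Tuesday, 8–14 the 2nd, 15–21 the 3rd, 22–28 the 4th, 29–31 the 5th.
24 is in the range for the 4th.

4th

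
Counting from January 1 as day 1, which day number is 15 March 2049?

74

Days in months before March: 31 + 28 = 59.
Plus 15 days into March → day 74.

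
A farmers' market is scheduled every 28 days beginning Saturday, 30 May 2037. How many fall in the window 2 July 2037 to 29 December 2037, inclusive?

6

Occurrences land 28·i days after 30 May 2037 for i = 0, 1, 2, …
2 July 2037 is 33 days after the start; 33 ÷ 28 = 1 remainder 5; since the remainder is 5, round up to i = 2. First occurrence in the window: #3 on 25 July 2037 (2×28 = 56 days in).
29 December 2037 is 213 days after the start; 213 ÷ 28 = 7 remainder 17. Last occurrence in the window: #8 on 12 December 2037.
Occurrences #3 through #8: 6 in total.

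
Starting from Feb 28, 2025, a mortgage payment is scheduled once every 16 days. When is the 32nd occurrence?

The 32nd occurrence is 31 intervals after the first: 31 × 16 = 496 days after Feb 28, 2025.
Feb has 28 days — 0 days to the end of Feb leaves 496.
From end of Feb to end of 2025 is 306 days (190 left).
Jan has 31 days (159 left).
Feb has 28 days (131 left).
Mar has 31 days (100 left).
Apr has 30 days (70 left).
May has 31 days (39 left).
Jun has 30 days (9 left).
9 days into Jul → Jul 9, 2026.

Jul 9, 2026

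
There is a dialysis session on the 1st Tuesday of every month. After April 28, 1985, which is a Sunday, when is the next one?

April 1985 starts on a Monday, so its 1st Tuesday is April 2, 1985 (1 day in).
That is not after April 28, 1985, so look at May 1985.
May 1985 starts on a Wednesday, so its 1st Tuesday is May 7, 1985 (6 days in).

May 7, 1985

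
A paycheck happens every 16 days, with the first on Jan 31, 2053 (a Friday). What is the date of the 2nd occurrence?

The 2nd occurrence is 1 interval after the first: 1 × 16 = 16 days after Jan 31, 2053.
Jan has 31 days — 0 days to the end of Jan leaves 16.
16 days into Feb → Feb 16, 2053.

Feb 16, 2053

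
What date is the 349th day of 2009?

January has 31 days (349 − 31 = 318 remain).
February has 28 days (318 − 28 = 290 remain).
March has 31 days (290 − 31 = 259 remain).
April has 30 days (259 − 30 = 229 remain).
May has 31 days (229 − 31 = 198 remain).
June has 30 days (198 − 30 = 168 remain).
July has 31 days (168 − 31 = 137 remain).
August has 31 days (137 − 31 = 106 remain).
September has 30 days (106 − 30 = 76 remain).
October has 31 days (76 − 31 = 45 remain).
November has 30 days (45 − 30 = 15 remain).
15 into December → December 15.

December 15, 2009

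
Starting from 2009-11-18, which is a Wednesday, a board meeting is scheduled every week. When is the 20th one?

2010-03-31

The 20th occurrence is 19 intervals after the first: 19 × 7 = 133 days after 2009-11-18.
November has 30 days — 12 days to the end of November leaves 121.
December has 31 days (90 left).
January has 31 days (59 left).
February has 28 days (31 left).
31 days into March → 2010-03-31.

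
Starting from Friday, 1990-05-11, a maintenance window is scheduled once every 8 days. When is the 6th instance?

1990-06-20

The 6th occurrence is 5 intervals after the first: 5 × 8 = 40 days after 1990-05-11.
May has 31 days — 20 days to the end of May leaves 20.
20 days into June → 1990-06-20.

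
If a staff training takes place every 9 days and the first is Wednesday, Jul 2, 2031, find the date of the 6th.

The 6th occurrence is 5 intervals after the first: 5 × 9 = 45 days after Jul 2, 2031.
Jul has 31 days — 29 days to the end of Jul leaves 16.
16 days into Aug → Aug 16, 2031.

Aug 16, 2031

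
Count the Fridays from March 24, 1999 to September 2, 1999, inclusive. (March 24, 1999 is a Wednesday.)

March 24, 1999 is a Wednesday; the first Friday on or after it is March 26, 1999 (2 days later).
From March 26, 1999 to September 2, 1999: 5 + 30 + 31 + 30 + 31 + 31 + 2 = 160 days (rest of March, April, May, June, July, August, September).
160 ÷ 7 = 22 full weeks with remainder 6, so 22 more Fridays after the first → 23.

23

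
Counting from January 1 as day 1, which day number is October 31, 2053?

Days in months before October: 31 + 28 + 31 + 30 + 31 + 30 + 31 + 31 + 30 = 273.
Plus 31 days into October → day 304.

304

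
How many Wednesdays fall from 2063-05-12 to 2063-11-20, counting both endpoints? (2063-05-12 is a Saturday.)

2063-05-12 is a Saturday; the first Wednesday on or after it is 2063-05-16 (4 days later).
From 2063-05-16 to 2063-11-20: 15 + 30 + 31 + 31 + 30 + 31 + 20 = 188 days (rest of May, June, July, August, September, October, November).
188 ÷ 7 = 26 full weeks with remainder 6, so 26 more Wednesdays after the first → 27.

27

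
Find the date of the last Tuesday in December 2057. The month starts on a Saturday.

2057-12-25

December 2057 begins on a Saturday, so the first Tuesday is December 4 (3 days later).
December 2057 has 31 days. Adding weeks: 4, 11, 18, 25 — the last one ≤ 31 is the 25th.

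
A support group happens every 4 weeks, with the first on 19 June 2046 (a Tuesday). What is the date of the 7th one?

4 December 2046

The 7th occurrence is 6 intervals after the first: 6 × 28 = 168 days after 19 June 2046.
June has 30 days — 11 days to the end of June leaves 157.
July has 31 days (126 left).
August has 31 days (95 left).
September has 30 days (65 left).
October has 31 days (34 left).
November has 30 days (4 left).
4 days into December → 4 December 2046.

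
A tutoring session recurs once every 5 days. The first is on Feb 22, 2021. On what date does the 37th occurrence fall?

The 37th occurrence is 36 intervals after the first: 36 × 5 = 180 days after Feb 22, 2021.
Feb has 28 days — 6 days to the end of Feb leaves 174.
Mar has 31 days (143 left).
Apr has 30 days (113 left).
May has 31 days (82 left).
Jun has 30 days (52 left).
Jul has 31 days (21 left).
21 days into Aug → Aug 21, 2021.

Aug 21, 2021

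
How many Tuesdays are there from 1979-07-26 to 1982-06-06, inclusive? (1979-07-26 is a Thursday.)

149

1979-07-26 is a Thursday; the first Tuesday on or after it is 1979-07-31 (5 days later).
From 1979-07-31 to 1982-06-06: 153 + 366 + 365 + 157 = 1041 days (rest of 1979, 1980, 1981, to 1982-06-06 in 1982).
1041 ÷ 7 = 148 full weeks with remainder 5, so 148 more Tuesdays after the first → 149.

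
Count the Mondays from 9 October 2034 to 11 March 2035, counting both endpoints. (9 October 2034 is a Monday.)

22

9 October 2034 is a Monday; the first Monday on or after it is 9 October 2034.
From 9 October 2034 to 11 March 2035: 22 + 30 + 31 + 31 + 28 + 11 = 153 days (rest of October, November, December, January, February, March).
153 ÷ 7 = 21 full weeks with remainder 6, so 21 more Mondays after the first → 22.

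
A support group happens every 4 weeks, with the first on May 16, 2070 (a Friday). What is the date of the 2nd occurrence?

June 13, 2070

The 2nd occurrence is 1 interval after the first: 1 × 28 = 28 days after May 16, 2070.
May has 31 days — 15 days to the end of May leaves 13.
13 days into June → June 13, 2070.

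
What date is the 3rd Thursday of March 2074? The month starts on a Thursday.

March 15, 2074

March 2074 begins on a Thursday, so the first Thursday is March 1.
The 3rd Thursday is 2 weeks later: 1 + 14 = 15.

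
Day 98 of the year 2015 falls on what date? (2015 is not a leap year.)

January has 31 days (98 − 31 = 67 remain).
February has 28 days (67 − 28 = 39 remain).
March has 31 days (39 − 31 = 8 remain).
8 into April → April 8.

April 8, 2015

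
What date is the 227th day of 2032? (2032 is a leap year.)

January has 31 days (227 − 31 = 196 remain).
February has 29 days (196 − 29 = 167 remain).
March has 31 days (167 − 31 = 136 remain).
April has 30 days (136 − 30 = 106 remain).
May has 31 days (106 − 31 = 75 remain).
June has 30 days (75 − 30 = 45 remain).
July has 31 days (45 − 31 = 14 remain).
14 into August → August 14.

August 14, 2032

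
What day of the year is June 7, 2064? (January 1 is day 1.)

159

Days in months before June: 31 + 29 + 31 + 30 + 31 = 152.
Plus 7 days into June → day 159.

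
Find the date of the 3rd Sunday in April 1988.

April 1988 begins on a Friday, so the first Sunday is April 3 (2 days later).
The 3rd Sunday is 2 weeks later: 3 + 14 = 17.

1988-04-17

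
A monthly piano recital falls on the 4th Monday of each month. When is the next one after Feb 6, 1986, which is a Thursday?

Feb 24, 1986

Feb 1986 starts on a Saturday; its first Monday is the 3rd, so the 4th Monday is the 24th — Feb 24, 1986.
Feb 24, 1986 is after Feb 6, 1986, so that is the next one.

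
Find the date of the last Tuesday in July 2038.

2038-07-27

The first Tuesday of July 2038 is July 6.
July 2038 has 31 days. Adding weeks: 6, 13, 20, 27 — the last one ≤ 31 is the 27th.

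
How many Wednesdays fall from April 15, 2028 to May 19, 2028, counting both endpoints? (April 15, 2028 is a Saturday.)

5

April 15, 2028 is a Saturday; the first Wednesday on or after it is April 19, 2028 (4 days later).
From April 19, 2028 to May 19, 2028: 11 + 19 = 30 days (rest of April, May).
30 ÷ 7 = 4 full weeks with remainder 2, so 4 more Wednesdays after the first → 5.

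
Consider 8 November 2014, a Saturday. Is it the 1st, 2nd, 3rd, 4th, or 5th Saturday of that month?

2nd

Day 8 falls in week ⌈8/7⌉ of the month.
Days 1–7 hold the 1st Saturday, 8–14 the 2nd, 15–21 the 3rd, 22–28 the 4th, 29–31 the 5th.
8 is in the range for the 2nd.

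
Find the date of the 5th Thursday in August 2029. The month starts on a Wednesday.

August 2029 begins on a Wednesday, so the first Thursday is August 2 (1 day later).
The 5th Thursday is 4 weeks later: 2 + 28 = 30.

30 August 2029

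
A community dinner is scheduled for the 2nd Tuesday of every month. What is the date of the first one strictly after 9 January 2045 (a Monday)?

10 January 2045

January 2045 starts on a Sunday; its first Tuesday is the 3rd, so the 2nd Tuesday is the 10th — 10 January 2045.
10 January 2045 is after 9 January 2045, so that is the next one.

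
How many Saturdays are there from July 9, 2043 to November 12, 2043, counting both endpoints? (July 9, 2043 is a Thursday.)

18

July 9, 2043 is a Thursday; the first Saturday on or after it is July 11, 2043 (2 days later).
From July 11, 2043 to November 12, 2043: 20 + 31 + 30 + 31 + 12 = 124 days (rest of July, August, September, October, November).
124 ÷ 7 = 17 full weeks with remainder 5, so 17 more Saturdays after the first → 18.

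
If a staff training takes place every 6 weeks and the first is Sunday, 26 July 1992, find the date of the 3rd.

18 October 1992

The 3rd occurrence is 2 intervals after the first: 2 × 42 = 84 days after 26 July 1992.
July has 31 days — 5 days to the end of July leaves 79.
August has 31 days (48 left).
September has 30 days (18 left).
18 days into October → 18 October 1992.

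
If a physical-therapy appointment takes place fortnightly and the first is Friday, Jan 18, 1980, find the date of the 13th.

Jul 4, 1980

The 13th occurrence is 12 intervals after the first: 12 × 14 = 168 days after Jan 18, 1980.
Jan has 31 days — 13 days to the end of Jan leaves 155.
Feb has 29 days (126 left).
Mar has 31 days (95 left).
Apr has 30 days (65 left).
May has 31 days (34 left).
Jun has 30 days (4 left).
4 days into Jul → Jul 4, 1980.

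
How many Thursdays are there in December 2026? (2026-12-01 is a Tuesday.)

5

2026-12-01 is a Tuesday; the first Thursday on or after it is 2026-12-03 (2 days later).
From 2026-12-03 to 2026-12-31 is 31 − 3 = 28 days.
28 ÷ 7 = 4 full weeks with remainder 0, so 4 more Thursdays after the first → 5.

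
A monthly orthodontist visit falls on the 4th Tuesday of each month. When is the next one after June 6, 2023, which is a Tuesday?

June 27, 2023

June 2023 starts on a Thursday; its first Tuesday is the 6th, so the 4th Tuesday is the 27th — June 27, 2023.
June 27, 2023 is after June 6, 2023, so that is the next one.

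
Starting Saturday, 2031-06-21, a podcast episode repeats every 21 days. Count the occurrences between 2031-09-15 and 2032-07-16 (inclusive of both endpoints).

Occurrences land 21·i days after 2031-06-21 for i = 0, 1, 2, …
2031-09-15 is 86 days after the start; 86 ÷ 21 = 4 remainder 2; since the remainder is 2, round up to i = 5. First occurrence in the window: #6 on 2031-10-04 (5×21 = 105 days in).
2032-07-16 is 391 days after the start; 391 ÷ 21 = 18 remainder 13. Last occurrence in the window: #19 on 2032-07-03.
Occurrences #6 through #19: 14 in total.

14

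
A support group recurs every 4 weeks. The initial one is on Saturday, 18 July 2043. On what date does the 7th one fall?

The 7th occurrence is 6 intervals after the first: 6 × 28 = 168 days after 18 July 2043.
July has 31 days — 13 days to the end of July leaves 155.
August has 31 days (124 left).
September has 30 days (94 left).
October has 31 days (63 left).
November has 30 days (33 left).
December has 31 days (2 left).
2 days into January → 2 January 2044.

2 January 2044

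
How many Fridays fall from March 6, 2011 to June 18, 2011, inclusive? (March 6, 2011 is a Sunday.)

15

March 6, 2011 is a Sunday; the first Friday on or after it is March 11, 2011 (5 days later).
From March 11, 2011 to June 18, 2011: 20 + 30 + 31 + 18 = 99 days (rest of March, April, May, June).
99 ÷ 7 = 14 full weeks with remainder 1, so 14 more Fridays after the first → 15.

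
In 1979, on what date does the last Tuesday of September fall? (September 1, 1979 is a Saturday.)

September 1979 begins on a Saturday, so the first Tuesday is September 4 (3 days later).
September 1979 has 30 days. Adding weeks: 4, 11, 18, 25 — the last one ≤ 30 is the 25th.

September 25, 1979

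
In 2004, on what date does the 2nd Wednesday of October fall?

13 October 2004

The first Wednesday of October 2004 is October 6.
The 2nd Wednesday is 1 weeks later: 6 + 7 = 13.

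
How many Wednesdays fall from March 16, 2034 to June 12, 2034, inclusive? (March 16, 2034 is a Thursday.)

March 16, 2034 is a Thursday; the first Wednesday on or after it is March 22, 2034 (6 days later).
From March 22, 2034 to June 12, 2034: 9 + 30 + 31 + 12 = 82 days (rest of March, April, May, June).
82 ÷ 7 = 11 full weeks with remainder 5, so 11 more Wednesdays after the first → 12.

12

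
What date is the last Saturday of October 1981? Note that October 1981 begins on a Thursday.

October 31, 1981

October 1981 begins on a Thursday, so the first Saturday is October 3 (2 days later).
October 1981 has 31 days. Adding weeks: 3, 10, 17, 24, 31 — the last one ≤ 31 is the 31st.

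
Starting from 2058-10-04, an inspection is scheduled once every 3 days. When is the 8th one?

The 8th occurrence is 7 intervals after the first: 7 × 3 = 21 days after 2058-10-04.
21 days later is 2058-10-25.

2058-10-25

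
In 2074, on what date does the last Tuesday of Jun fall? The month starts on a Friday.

Jun 26, 2074

Jun 2074 begins on a Friday, so the first Tuesday is Jun 5 (4 days later).
Jun 2074 has 30 days. Adding weeks: 5, 12, 19, 26 — the last one ≤ 30 is the 26th.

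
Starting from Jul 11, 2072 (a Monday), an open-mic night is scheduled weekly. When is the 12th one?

The 12th occurrence is 11 intervals after the first: 11 × 7 = 77 days after Jul 11, 2072.
Jul has 31 days — 20 days to the end of Jul leaves 57.
Aug has 31 days (26 left).
26 days into Sep → Sep 26, 2072.

Sep 26, 2072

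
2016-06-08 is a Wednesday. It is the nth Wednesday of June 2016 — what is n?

Day 8 falls in week ⌈8/7⌉ of the month.
Days 1–7 hold the 1st Wednesday, 8–14 the 2nd, 15–21 the 3rd, 22–28 the 4th, 29–31 the 5th.
8 is in the range for the 2nd.

2nd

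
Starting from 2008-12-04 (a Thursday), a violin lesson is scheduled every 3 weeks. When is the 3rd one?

2009-01-15

The 3rd occurrence is 2 intervals after the first: 2 × 21 = 42 days after 2008-12-04.
December has 31 days — 27 days to the end of December leaves 15.
15 days into January → 2009-01-15.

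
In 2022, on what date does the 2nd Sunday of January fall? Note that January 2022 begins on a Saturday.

9 January 2022

January 2022 begins on a Saturday, so the first Sunday is January 2 (1 day later).
The 2nd Sunday is 1 weeks later: 2 + 7 = 9.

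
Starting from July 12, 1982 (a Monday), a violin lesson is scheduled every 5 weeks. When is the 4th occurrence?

The 4th occurrence is 3 intervals after the first: 3 × 35 = 105 days after July 12, 1982.
July has 31 days — 19 days to the end of July leaves 86.
August has 31 days (55 left).
September has 30 days (25 left).
25 days into October → October 25, 1982.

October 25, 1982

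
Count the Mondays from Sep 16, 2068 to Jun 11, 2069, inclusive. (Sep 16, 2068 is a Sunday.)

39

Sep 16, 2068 is a Sunday; the first Monday on or after it is Sep 17, 2068 (1 day later).
From Sep 17, 2068 to Jun 11, 2069: 13 + 31 + 30 + 31 + 31 + 28 + 31 + 30 + 31 + 11 = 267 days (rest of Sep, Oct, Nov, Dec, Jan, Feb, Mar, Apr, May, Jun).
267 ÷ 7 = 38 full weeks with remainder 1, so 38 more Mondays after the first → 39.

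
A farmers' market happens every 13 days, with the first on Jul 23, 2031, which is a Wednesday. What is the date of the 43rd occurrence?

The 43rd occurrence is 42 intervals after the first: 42 × 13 = 546 days after Jul 23, 2031.
Jul has 31 days — 8 days to the end of Jul leaves 538.
From end of Jul to end of 2031 is 153 days (385 left).
2032 has 366 days (19 left).
19 days into Jan → Jan 19, 2033.

Jan 19, 2033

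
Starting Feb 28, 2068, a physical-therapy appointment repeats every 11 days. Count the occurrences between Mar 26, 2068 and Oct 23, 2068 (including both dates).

19

Occurrences land 11·i days after Feb 28, 2068 for i = 0, 1, 2, …
Mar 26, 2068 is 27 days after the start; 27 ÷ 11 = 2 remainder 5; since the remainder is 5, round up to i = 3. First occurrence in the window: #4 on Apr 1, 2068 (3×11 = 33 days in).
Oct 23, 2068 is 238 days after the start; 238 ÷ 11 = 21 remainder 7. Last occurrence in the window: #22 on Oct 16, 2068.
Occurrences #4 through #22: 19 in total.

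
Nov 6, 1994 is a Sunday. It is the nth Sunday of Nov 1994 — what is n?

1st

Day 6 falls in week ⌈6/7⌉ of the month.
Days 1–7 hold the 1st Sunday, 8–14 the 2nd, 15–21 the 3rd, 22–28 the 4th, 29–31 the 5th.
6 is in the range for the 1st.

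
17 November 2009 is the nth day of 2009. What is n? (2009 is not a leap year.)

321

Days in months before November: 31 + 28 + 31 + 30 + 31 + 30 + 31 + 31 + 30 + 31 = 304.
Plus 17 days into November → day 321.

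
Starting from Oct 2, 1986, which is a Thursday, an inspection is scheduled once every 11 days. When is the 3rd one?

The 3rd occurrence is 2 intervals after the first: 2 × 11 = 22 days after Oct 2, 1986.
22 days later is Oct 24, 1986.

Oct 24, 1986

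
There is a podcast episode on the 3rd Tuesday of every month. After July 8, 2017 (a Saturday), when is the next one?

July 18, 2017

July 2017 starts on a Saturday; its first Tuesday is the 4th, so the 3rd Tuesday is the 18th — July 18, 2017.
July 18, 2017 is after July 8, 2017, so that is the next one.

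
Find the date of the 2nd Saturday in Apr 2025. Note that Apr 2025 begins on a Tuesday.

Apr 2025 begins on a Tuesday, so the first Saturday is Apr 5 (4 days later).
The 2nd Saturday is 1 weeks later: 5 + 7 = 12.

Apr 12, 2025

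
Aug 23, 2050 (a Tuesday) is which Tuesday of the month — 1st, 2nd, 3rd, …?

4th

Day 23 falls in week ⌈23/7⌉ of the month.
Days 1–7 hold the 1st Tuesday, 8–14 the 2nd, 15–21 the 3rd, 22–28 the 4th, 29–31 the 5th.
23 is in the range for the 4th.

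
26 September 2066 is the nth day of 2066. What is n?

269

Days in months before September: 31 + 28 + 31 + 30 + 31 + 30 + 31 + 31 = 243.
Plus 26 days into September → day 269.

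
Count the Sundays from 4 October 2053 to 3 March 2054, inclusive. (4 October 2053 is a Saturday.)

4 October 2053 is a Saturday; the first Sunday on or after it is 5 October 2053 (1 day later).
From 5 October 2053 to 3 March 2054: 26 + 30 + 31 + 31 + 28 + 3 = 149 days (rest of October, November, December, January, February, March).
149 ÷ 7 = 21 full weeks with remainder 2, so 21 more Sundays after the first → 22.

22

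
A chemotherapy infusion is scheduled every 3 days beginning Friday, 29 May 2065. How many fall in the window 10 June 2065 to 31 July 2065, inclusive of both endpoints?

Occurrences land 3·i days after 29 May 2065 for i = 0, 1, 2, …
10 June 2065 is 12 days after the start; 12 ÷ 3 = 4 remainder 0. First occurrence in the window: #5 on 10 June 2065 (4×3 = 12 days in).
31 July 2065 is 63 days after the start; 63 ÷ 3 = 21 remainder 0. Last occurrence in the window: #22 on 31 July 2065.
Occurrences #5 through #22: 18 in total.

18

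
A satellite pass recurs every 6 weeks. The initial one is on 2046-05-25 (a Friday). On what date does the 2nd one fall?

The 2nd occurrence is 1 interval after the first: 1 × 42 = 42 days after 2046-05-25.
May has 31 days — 6 days to the end of May leaves 36.
June has 30 days (6 left).
6 days into July → 2046-07-06.

2046-07-06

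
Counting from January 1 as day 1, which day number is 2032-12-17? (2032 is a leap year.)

Days in months before December: 31 + 29 + 31 + 30 + 31 + 30 + 31 + 31 + 30 + 31 + 30 = 335.
Plus 17 days into December → day 352.

352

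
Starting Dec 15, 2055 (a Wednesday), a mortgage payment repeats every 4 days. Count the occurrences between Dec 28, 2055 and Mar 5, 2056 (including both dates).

17

Occurrences land 4·i days after Dec 15, 2055 for i = 0, 1, 2, …
Dec 28, 2055 is 13 days after the start; 13 ÷ 4 = 3 remainder 1; since the remainder is 1, round up to i = 4. First occurrence in the window: #5 on Dec 31, 2055 (4×4 = 16 days in).
Mar 5, 2056 is 81 days after the start; 81 ÷ 4 = 20 remainder 1. Last occurrence in the window: #21 on Mar 4, 2056.
Occurrences #5 through #21: 17 in total.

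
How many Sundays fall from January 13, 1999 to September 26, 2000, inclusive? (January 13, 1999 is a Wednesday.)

January 13, 1999 is a Wednesday; the first Sunday on or after it is January 17, 1999 (4 days later).
From January 17, 1999 to September 26, 2000: 348 + 270 = 618 days (rest of 1999, to September 26, 2000 in 2000).
618 ÷ 7 = 88 full weeks with remainder 2, so 88 more Sundays after the first → 89.

89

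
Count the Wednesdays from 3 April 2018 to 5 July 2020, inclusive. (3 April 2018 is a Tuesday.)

118

3 April 2018 is a Tuesday; the first Wednesday on or after it is 4 April 2018 (1 day later).
From 4 April 2018 to 5 July 2020: 271 + 365 + 187 = 823 days (rest of 2018, 2019, to 5 July 2020 in 2020).
823 ÷ 7 = 117 full weeks with remainder 4, so 117 more Wednesdays after the first → 118.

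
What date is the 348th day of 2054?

Jan has 31 days (348 − 31 = 317 remain).
Feb has 28 days (317 − 28 = 289 remain).
Mar has 31 days (289 − 31 = 258 remain).
Apr has 30 days (258 − 30 = 228 remain).
May has 31 days (228 − 31 = 197 remain).
Jun has 30 days (197 − 30 = 167 remain).
Jul has 31 days (167 − 31 = 136 remain).
Aug has 31 days (136 − 31 = 105 remain).
Sep has 30 days (105 − 30 = 75 remain).
Oct has 31 days (75 − 31 = 44 remain).
Nov has 30 days (44 − 30 = 14 remain).
14 into Dec → Dec 14.

Dec 14, 2054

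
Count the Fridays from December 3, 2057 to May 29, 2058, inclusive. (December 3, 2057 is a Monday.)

December 3, 2057 is a Monday; the first Friday on or after it is December 7, 2057 (4 days later).
From December 7, 2057 to May 29, 2058: 24 + 31 + 28 + 31 + 30 + 29 = 173 days (rest of December, January, February, March, April, May).
173 ÷ 7 = 24 full weeks with remainder 5, so 24 more Fridays after the first → 25.

25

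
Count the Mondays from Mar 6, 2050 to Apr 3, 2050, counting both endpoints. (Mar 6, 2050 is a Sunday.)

4

Mar 6, 2050 is a Sunday; the first Monday on or after it is Mar 7, 2050 (1 day later).
From Mar 7, 2050 to Apr 3, 2050: 24 + 3 = 27 days (rest of Mar, Apr).
27 ÷ 7 = 3 full weeks with remainder 6, so 3 more Mondays after the first → 4.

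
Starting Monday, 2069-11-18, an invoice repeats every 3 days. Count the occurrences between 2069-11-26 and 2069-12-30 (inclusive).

12

Occurrences land 3·i days after 2069-11-18 for i = 0, 1, 2, …
2069-11-26 is 8 days after the start; 8 ÷ 3 = 2 remainder 2; since the remainder is 2, round up to i = 3. First occurrence in the window: #4 on 2069-11-27 (3×3 = 9 days in).
2069-12-30 is 42 days after the start; 42 ÷ 3 = 14 remainder 0. Last occurrence in the window: #15 on 2069-12-30.
Occurrences #4 through #15: 12 in total.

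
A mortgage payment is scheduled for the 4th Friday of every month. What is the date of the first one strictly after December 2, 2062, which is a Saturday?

December 22, 2062

December 2062 starts on a Friday; its first Friday is the 1st, so the 4th Friday is the 22nd — December 22, 2062.
December 22, 2062 is after December 2, 2062, so that is the next one.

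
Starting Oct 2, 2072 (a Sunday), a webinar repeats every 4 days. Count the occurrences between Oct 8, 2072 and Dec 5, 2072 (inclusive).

Occurrences land 4·i days after Oct 2, 2072 for i = 0, 1, 2, …
Oct 8, 2072 is 6 days after the start; 6 ÷ 4 = 1 remainder 2; since the remainder is 2, round up to i = 2. First occurrence in the window: #3 on Oct 10, 2072 (2×4 = 8 days in).
Dec 5, 2072 is 64 days after the start; 64 ÷ 4 = 16 remainder 0. Last occurrence in the window: #17 on Dec 5, 2072.
Occurrences #3 through #17: 15 in total.

15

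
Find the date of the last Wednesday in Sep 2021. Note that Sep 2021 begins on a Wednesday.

Sep 29, 2021

Sep 2021 begins on a Wednesday, so the first Wednesday is Sep 1.
Sep 2021 has 30 days. Adding weeks: 1, 8, 15, 22, 29 — the last one ≤ 30 is the 29th.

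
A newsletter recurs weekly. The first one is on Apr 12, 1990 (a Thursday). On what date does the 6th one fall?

The 6th occurrence is 5 intervals after the first: 5 × 7 = 35 days after Apr 12, 1990.
Apr has 30 days — 18 days to the end of Apr leaves 17.
17 days into May → May 17, 1990.

May 17, 1990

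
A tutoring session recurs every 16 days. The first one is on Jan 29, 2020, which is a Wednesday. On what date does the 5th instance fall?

Apr 2, 2020

The 5th occurrence is 4 intervals after the first: 4 × 16 = 64 days after Jan 29, 2020.
Jan has 31 days — 2 days to the end of Jan leaves 62.
Feb has 29 days (33 left).
Mar has 31 days (2 left).
2 days into Apr → Apr 2, 2020.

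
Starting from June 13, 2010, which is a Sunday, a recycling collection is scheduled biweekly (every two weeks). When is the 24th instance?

May 1, 2011

The 24th occurrence is 23 intervals after the first: 23 × 14 = 322 days after June 13, 2010.
June has 30 days — 17 days to the end of June leaves 305.
July has 31 days (274 left).
August has 31 days (243 left).
September has 30 days (213 left).
October has 31 days (182 left).
November has 30 days (152 left).
December has 31 days (121 left).
January has 31 days (90 left).
February has 28 days (62 left).
March has 31 days (31 left).
April has 30 days (1 left).
1 day into May → May 1, 2011.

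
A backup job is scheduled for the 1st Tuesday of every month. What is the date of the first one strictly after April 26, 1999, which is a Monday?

April 1999 starts on a Thursday, so its 1st Tuesday is April 6, 1999 (5 days in).
That is not after April 26, 1999, so look at May 1999.
May 1999 starts on a Saturday, so its 1st Tuesday is May 4, 1999 (3 days in).

May 4, 1999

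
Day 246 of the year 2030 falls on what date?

September 3, 2030

January has 31 days (246 − 31 = 215 remain).
February has 28 days (215 − 28 = 187 remain).
March has 31 days (187 − 31 = 156 remain).
April has 30 days (156 − 30 = 126 remain).
May has 31 days (126 − 31 = 95 remain).
June has 30 days (95 − 30 = 65 remain).
July has 31 days (65 − 31 = 34 remain).
August has 31 days (34 − 31 = 3 remain).
3 into September → September 3.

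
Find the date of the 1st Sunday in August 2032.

1 August 2032

The first Sunday of August 2032 is August 1.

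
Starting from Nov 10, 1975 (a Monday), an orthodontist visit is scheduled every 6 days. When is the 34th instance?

May 26, 1976

The 34th occurrence is 33 intervals after the first: 33 × 6 = 198 days after Nov 10, 1975.
Nov has 30 days — 20 days to the end of Nov leaves 178.
Dec has 31 days (147 left).
Jan has 31 days (116 left).
Feb has 29 days (87 left).
Mar has 31 days (56 left).
Apr has 30 days (26 left).
26 days into May → May 26, 1976.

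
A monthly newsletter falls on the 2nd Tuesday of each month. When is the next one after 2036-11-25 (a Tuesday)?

November 2036 starts on a Saturday; its first Tuesday is the 4th, so the 2nd Tuesday is the 11th — 2036-11-11.
That is not after 2036-11-25, so look at December 2036.
December 2036 starts on a Monday; its first Tuesday is the 2nd, so the 2nd Tuesday is the 9th — 2036-12-09.

2036-12-09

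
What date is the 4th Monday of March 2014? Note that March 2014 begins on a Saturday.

March 2014 begins on a Saturday, so the first Monday is March 3 (2 days later).
The 4th Monday is 3 weeks later: 3 + 21 = 24.

March 24, 2014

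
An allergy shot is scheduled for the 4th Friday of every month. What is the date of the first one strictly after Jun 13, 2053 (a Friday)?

Jun 27, 2053

Jun 2053 starts on a Sunday; its first Friday is the 6th, so the 4th Friday is the 27th — Jun 27, 2053.
Jun 27, 2053 is after Jun 13, 2053, so that is the next one.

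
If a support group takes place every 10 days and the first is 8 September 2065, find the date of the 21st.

The 21st occurrence is 20 intervals after the first: 20 × 10 = 200 days after 8 September 2065.
September has 30 days — 22 days to the end of September leaves 178.
October has 31 days (147 left).
November has 30 days (117 left).
December has 31 days (86 left).
January has 31 days (55 left).
February has 28 days (27 left).
27 days into March → 27 March 2066.

27 March 2066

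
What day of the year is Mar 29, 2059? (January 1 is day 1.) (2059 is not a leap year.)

Days in months before Mar: 31 + 28 = 59.
Plus 29 days into Mar → day 88.

88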